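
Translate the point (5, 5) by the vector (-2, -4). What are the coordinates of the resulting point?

Translation by (-2, -4) (homogeneous matrix [[1, 0, -2], [0, 1, -4], [0, 0, 1]]):
x' = 5 + -2 = 3
y' = 5 + -4 = 1
Result: (3, 1)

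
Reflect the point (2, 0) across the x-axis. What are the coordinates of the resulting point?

Reflection across x-axis: (2, 0) → (2, 0)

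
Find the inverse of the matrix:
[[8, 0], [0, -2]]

For [[a,b],[c,d]], inverse = (1/det)·[[d,-b],[-c,a]]
det = (8)(-2) - (0)(0) = -16 - 0 = -16
Inverse = (1/-16)·[[-2, 0], [0, 8]]
= [[1/8, 0], [0, -1/2]]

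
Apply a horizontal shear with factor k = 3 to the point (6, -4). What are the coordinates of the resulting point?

Shear matrix for horizontal shear with factor k = 3:
[[1, 3], [0, 1]]
Result: (6, -4) → (-6, -4)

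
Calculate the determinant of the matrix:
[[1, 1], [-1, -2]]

For a 2×2 matrix [[a, b], [c, d]], det = ad - bc
det = (1)(-2) - (1)(-1) = -2 - -1 = -1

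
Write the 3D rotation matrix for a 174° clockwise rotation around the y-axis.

Rotation matrix for clockwise 174° around y-axis:
A clockwise rotation by 174° is a counterclockwise rotation by -174°.
cos(-174°) = -0.9945, sin(-174°) = -0.1045
Result: [[-0.9945, 0, -0.1045], [0, 1, 0], [0.1045, 0, -0.9945]]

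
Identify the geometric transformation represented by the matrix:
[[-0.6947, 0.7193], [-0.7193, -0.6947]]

This matrix represents: rotation by 226° counterclockwise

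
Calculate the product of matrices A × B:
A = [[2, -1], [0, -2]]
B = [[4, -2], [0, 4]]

Matrix multiplication:
C[0][0] = 2×4 + -1×0 = 8
C[0][1] = 2×-2 + -1×4 = -8
C[1][0] = 0×4 + -2×0 = 0
C[1][1] = 0×-2 + -2×4 = -8
Result: [[8, -8], [0, -8]]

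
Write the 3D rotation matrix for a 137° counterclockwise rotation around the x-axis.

Rotation matrix for counterclockwise 137° around x-axis:
cos(137°) = -0.7314, sin(137°) = 0.6820
Result: [[1, 0, 0], [0, -0.7314, -0.6820], [0, 0.6820, -0.7314]]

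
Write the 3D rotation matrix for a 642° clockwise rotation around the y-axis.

Rotation matrix for clockwise 642° around y-axis:
A clockwise rotation by 642° is a counterclockwise rotation by -642°.
cos(-642°) = 0.2079, sin(-642°) = 0.9781
Result: [[0.2079, 0, 0.9781], [0, 1, 0], [-0.9781, 0, 0.2079]]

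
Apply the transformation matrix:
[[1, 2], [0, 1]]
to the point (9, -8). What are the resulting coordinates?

Matrix multiplication:
[[1, 2], [0, 1]] × [9, -8]ᵀ
= [(1)(9) + (2)(-8), (0)(9) + (1)(-8)]ᵀ
= [-7, -8]ᵀ
Result: (-7, -8)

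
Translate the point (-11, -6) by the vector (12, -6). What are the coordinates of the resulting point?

Translation by (12, -6) (homogeneous matrix [[1, 0, 12], [0, 1, -6], [0, 0, 1]]):
x' = -11 + 12 = 1
y' = -6 + -6 = -12
Result: (1, -12)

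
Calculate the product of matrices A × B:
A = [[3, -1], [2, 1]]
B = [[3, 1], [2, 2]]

Matrix multiplication:
C[0][0] = 3×3 + -1×2 = 7
C[0][1] = 3×1 + -1×2 = 1
C[1][0] = 2×3 + 1×2 = 8
C[1][1] = 2×1 + 1×2 = 4
Result: [[7, 1], [8, 4]]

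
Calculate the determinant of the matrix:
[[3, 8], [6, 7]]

For a 2×2 matrix [[a, b], [c, d]], det = ad - bc
det = (3)(7) - (8)(6) = 21 - 48 = -27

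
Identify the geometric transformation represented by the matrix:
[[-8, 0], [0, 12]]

This matrix represents: non-uniform scaling by sx = -8, sy = 12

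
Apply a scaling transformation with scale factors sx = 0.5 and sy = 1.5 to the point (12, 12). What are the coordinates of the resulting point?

Scaling matrix:
[[0.50, 0], [0, 1.50]]
Result: (12 × 0.5, 12 × 1.5) = (6, 18)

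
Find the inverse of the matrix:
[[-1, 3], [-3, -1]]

For [[a,b],[c,d]], inverse = (1/det)·[[d,-b],[-c,a]]
det = (-1)(-1) - (3)(-3) = 1 - -9 = 10
Inverse = (1/10)·[[-1, -3], [3, -1]]
= [[-1/10, -3/10], [3/10, -1/10]]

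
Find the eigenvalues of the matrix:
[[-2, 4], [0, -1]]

Characteristic equation: det(A - λI) = 0
λ² - (trace)λ + (det) = 0
trace = -2 + -1 = -3, det = (-2)(-1) - (4)(0) = 2
λ² - (-3)λ + (2) = 0
λ = (-3 ± √((-3)² - 4·(2))) / 2 = (-3 ± √1) / 2
Solving: λ = -2, -1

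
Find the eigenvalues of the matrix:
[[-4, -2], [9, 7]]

Characteristic equation: det(A - λI) = 0
λ² - (trace)λ + (det) = 0
trace = -4 + 7 = 3, det = (-4)(7) - (-2)(9) = -10
λ² - (3)λ + (-10) = 0
λ = (3 ± √((3)² - 4·(-10))) / 2 = (3 ± √49) / 2
Solving: λ = -2, 5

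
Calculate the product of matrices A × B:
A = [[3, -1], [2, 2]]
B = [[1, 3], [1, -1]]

Matrix multiplication:
C[0][0] = 3×1 + -1×1 = 2
C[0][1] = 3×3 + -1×-1 = 10
C[1][0] = 2×1 + 2×1 = 4
C[1][1] = 2×3 + 2×-1 = 4
Result: [[2, 10], [4, 4]]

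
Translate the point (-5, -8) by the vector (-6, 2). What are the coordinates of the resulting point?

Translation by (-6, 2) (homogeneous matrix [[1, 0, -6], [0, 1, 2], [0, 0, 1]]):
x' = -5 + -6 = -11
y' = -8 + 2 = -6
Result: (-11, -6)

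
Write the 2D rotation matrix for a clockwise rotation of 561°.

Rotation matrix formula: [[cos θ, -sin θ], [sin θ, cos θ]]
A clockwise rotation by 561° is equivalent to a counterclockwise rotation by -561°.
For θ = -561°:
cos(-561°) = -0.9336
sin(-561°) = 0.3584
Result: [[-0.9336, -0.3584], [0.3584, -0.9336]]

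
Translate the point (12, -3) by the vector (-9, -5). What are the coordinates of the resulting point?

Translation by (-9, -5) (homogeneous matrix [[1, 0, -9], [0, 1, -5], [0, 0, 1]]):
x' = 12 + -9 = 3
y' = -3 + -5 = -8
Result: (3, -8)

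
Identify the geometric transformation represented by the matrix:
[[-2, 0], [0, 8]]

This matrix represents: non-uniform scaling by sx = -2, sy = 8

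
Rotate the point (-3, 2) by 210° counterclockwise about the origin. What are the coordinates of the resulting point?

Rotation matrix for 210°: [[cos 210°, -sin 210°], [sin 210°, cos 210°]] ≈ [[-0.866025, 0.500000], [-0.500000, -0.866025]]
[[-0.866025, 0.500000], [-0.500000, -0.866025]] × [-3, 2]ᵀ ≈ [3.5981, -0.2321]ᵀ
Result: (3.5981, -0.2321)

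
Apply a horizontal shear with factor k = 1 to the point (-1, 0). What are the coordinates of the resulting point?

Shear matrix for horizontal shear with factor k = 1:
[[1, 1], [0, 1]]
Result: (-1, 0) → (-1, 0)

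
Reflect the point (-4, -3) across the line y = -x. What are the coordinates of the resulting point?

Reflection across line y = -x: (-4, -3) → (3, 4)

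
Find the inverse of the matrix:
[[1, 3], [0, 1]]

For [[a,b],[c,d]], inverse = (1/det)·[[d,-b],[-c,a]]
det = (1)(1) - (3)(0) = 1 - 0 = 1
Inverse = [[1, -3], [0, 1]]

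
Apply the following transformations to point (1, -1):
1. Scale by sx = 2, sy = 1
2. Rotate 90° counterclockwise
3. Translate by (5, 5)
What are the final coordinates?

Step 1: Scale → (2, -1)
Step 2: Rotate 90° → (1, 2)
Step 3: Translate → (6, 7)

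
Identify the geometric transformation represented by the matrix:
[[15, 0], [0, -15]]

This matrix represents: non-uniform scaling by sx = 15, sy = -15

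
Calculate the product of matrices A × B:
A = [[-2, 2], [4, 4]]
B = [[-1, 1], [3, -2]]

Matrix multiplication:
C[0][0] = -2×-1 + 2×3 = 8
C[0][1] = -2×1 + 2×-2 = -6
C[1][0] = 4×-1 + 4×3 = 8
C[1][1] = 4×1 + 4×-2 = -4
Result: [[8, -6], [8, -4]]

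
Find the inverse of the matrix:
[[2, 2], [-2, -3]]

For [[a,b],[c,d]], inverse = (1/det)·[[d,-b],[-c,a]]
det = (2)(-3) - (2)(-2) = -6 - -4 = -2
Inverse = (1/-2)·[[-3, -2], [2, 2]]
= [[3/2, 1], [-1, -1]]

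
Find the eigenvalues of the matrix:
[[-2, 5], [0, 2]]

Characteristic equation: det(A - λI) = 0
λ² - (trace)λ + (det) = 0
trace = -2 + 2 = 0, det = (-2)(2) - (5)(0) = -4
λ² - (0)λ + (-4) = 0
λ = (0 ± √((0)² - 4·(-4))) / 2 = (0 ± √16) / 2
Solving: λ = -2, 2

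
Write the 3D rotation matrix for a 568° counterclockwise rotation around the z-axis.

Rotation matrix for counterclockwise 568° around z-axis:
cos(568°) = -0.8829, sin(568°) = -0.4695
Result: [[-0.8829, 0.4695, 0], [-0.4695, -0.8829, 0], [0, 0, 1]]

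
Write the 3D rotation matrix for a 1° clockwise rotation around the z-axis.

Rotation matrix for clockwise 1° around z-axis:
A clockwise rotation by 1° is a counterclockwise rotation by -1°.
cos(-1°) = 0.9998, sin(-1°) = -0.0175
Result: [[0.9998, 0.0175, 0], [-0.0175, 0.9998, 0], [0, 0, 1]]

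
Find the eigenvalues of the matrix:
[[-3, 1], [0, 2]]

Characteristic equation: det(A - λI) = 0
λ² - (trace)λ + (det) = 0
trace = -3 + 2 = -1, det = (-3)(2) - (1)(0) = -6
λ² - (-1)λ + (-6) = 0
λ = (-1 ± √((-1)² - 4·(-6))) / 2 = (-1 ± √25) / 2
Solving: λ = -3, 2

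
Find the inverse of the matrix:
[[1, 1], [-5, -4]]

For [[a,b],[c,d]], inverse = (1/det)·[[d,-b],[-c,a]]
det = (1)(-4) - (1)(-5) = -4 - -5 = 1
Inverse = [[-4, -1], [5, 1]]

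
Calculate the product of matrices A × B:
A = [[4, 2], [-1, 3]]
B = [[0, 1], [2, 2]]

Matrix multiplication:
C[0][0] = 4×0 + 2×2 = 4
C[0][1] = 4×1 + 2×2 = 8
C[1][0] = -1×0 + 3×2 = 6
C[1][1] = -1×1 + 3×2 = 5
Result: [[4, 8], [6, 5]]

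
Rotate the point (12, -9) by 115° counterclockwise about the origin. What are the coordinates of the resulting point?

Rotation matrix for 115°: [[cos 115°, -sin 115°], [sin 115°, cos 115°]] ≈ [[-0.422618, -0.906308], [0.906308, -0.422618]]
[[-0.422618, -0.906308], [0.906308, -0.422618]] × [12, -9]ᵀ ≈ [3.0854, 14.6793]ᵀ
Result: (3.0854, 14.6793)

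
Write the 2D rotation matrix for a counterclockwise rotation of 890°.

Rotation matrix formula: [[cos θ, -sin θ], [sin θ, cos θ]]
For θ = 890°:
cos(890°) = -0.9848
sin(890°) = 0.1736
Result: [[-0.9848, -0.1736], [0.1736, -0.9848]]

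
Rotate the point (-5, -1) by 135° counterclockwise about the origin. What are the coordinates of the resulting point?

Rotation matrix for 135°: [[cos 135°, -sin 135°], [sin 135°, cos 135°]] ≈ [[-0.707107, -0.707107], [0.707107, -0.707107]]
[[-0.707107, -0.707107], [0.707107, -0.707107]] × [-5, -1]ᵀ ≈ [4.2426, -2.8284]ᵀ
Result: (4.2426, -2.8284)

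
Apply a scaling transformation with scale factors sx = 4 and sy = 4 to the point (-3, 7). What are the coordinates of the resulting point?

Scaling matrix:
[[4, 0], [0, 4]]
Result: (-3 × 4, 7 × 4) = (-12, 28)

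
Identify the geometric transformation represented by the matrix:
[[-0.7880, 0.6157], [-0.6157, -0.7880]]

This matrix represents: rotation by 218° counterclockwise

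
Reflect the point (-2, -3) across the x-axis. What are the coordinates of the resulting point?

Reflection across x-axis: (-2, -3) → (-2, 3)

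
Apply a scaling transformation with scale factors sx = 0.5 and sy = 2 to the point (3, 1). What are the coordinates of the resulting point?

Scaling matrix:
[[0.50, 0], [0, 2]]
Result: (3 × 0.5, 1 × 2) = (1.5, 2)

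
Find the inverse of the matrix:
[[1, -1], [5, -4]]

For [[a,b],[c,d]], inverse = (1/det)·[[d,-b],[-c,a]]
det = (1)(-4) - (-1)(5) = -4 - -5 = 1
Inverse = [[-4, 1], [-5, 1]]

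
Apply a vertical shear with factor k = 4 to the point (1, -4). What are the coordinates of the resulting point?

Shear matrix for vertical shear with factor k = 4:
[[1, 0], [4, 1]]
Result: (1, -4) → (1, 0)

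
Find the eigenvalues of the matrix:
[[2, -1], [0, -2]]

Characteristic equation: det(A - λI) = 0
λ² - (trace)λ + (det) = 0
trace = 2 + -2 = 0, det = (2)(-2) - (-1)(0) = -4
λ² - (0)λ + (-4) = 0
λ = (0 ± √((0)² - 4·(-4))) / 2 = (0 ± √16) / 2
Solving: λ = -2, 2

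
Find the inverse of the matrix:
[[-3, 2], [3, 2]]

For [[a,b],[c,d]], inverse = (1/det)·[[d,-b],[-c,a]]
det = (-3)(2) - (2)(3) = -6 - 6 = -12
Inverse = (1/-12)·[[2, -2], [-3, -3]]
= [[-1/6, 1/6], [1/4, 1/4]]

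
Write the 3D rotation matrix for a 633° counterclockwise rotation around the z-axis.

Rotation matrix for counterclockwise 633° around z-axis:
cos(633°) = 0.0523, sin(633°) = -0.9986
Result: [[0.0523, 0.9986, 0], [-0.9986, 0.0523, 0], [0, 0, 1]]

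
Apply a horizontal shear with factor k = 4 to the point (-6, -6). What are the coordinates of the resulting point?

Shear matrix for horizontal shear with factor k = 4:
[[1, 4], [0, 1]]
Result: (-6, -6) → (-30, -6)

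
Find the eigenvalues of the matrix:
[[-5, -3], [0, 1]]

Characteristic equation: det(A - λI) = 0
λ² - (trace)λ + (det) = 0
trace = -5 + 1 = -4, det = (-5)(1) - (-3)(0) = -5
λ² - (-4)λ + (-5) = 0
λ = (-4 ± √((-4)² - 4·(-5))) / 2 = (-4 ± √36) / 2
Solving: λ = -5, 1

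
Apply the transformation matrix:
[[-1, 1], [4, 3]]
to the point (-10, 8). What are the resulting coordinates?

Matrix multiplication:
[[-1, 1], [4, 3]] × [-10, 8]ᵀ
= [(-1)(-10) + (1)(8), (4)(-10) + (3)(8)]ᵀ
= [18, -16]ᵀ
Result: (18, -16)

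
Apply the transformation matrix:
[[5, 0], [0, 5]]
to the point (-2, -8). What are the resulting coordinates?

Matrix multiplication:
[[5, 0], [0, 5]] × [-2, -8]ᵀ
= [(5)(-2) + (0)(-8), (0)(-2) + (5)(-8)]ᵀ
= [-10, -40]ᵀ
Result: (-10, -40)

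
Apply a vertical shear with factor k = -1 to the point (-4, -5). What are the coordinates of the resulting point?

Shear matrix for vertical shear with factor k = -1:
[[1, 0], [-1, 1]]
Result: (-4, -5) → (-4, -1)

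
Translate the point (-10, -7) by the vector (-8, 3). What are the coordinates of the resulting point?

Translation by (-8, 3) (homogeneous matrix [[1, 0, -8], [0, 1, 3], [0, 0, 1]]):
x' = -10 + -8 = -18
y' = -7 + 3 = -4
Result: (-18, -4)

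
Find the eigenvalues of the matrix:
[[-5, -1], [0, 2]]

Characteristic equation: det(A - λI) = 0
λ² - (trace)λ + (det) = 0
trace = -5 + 2 = -3, det = (-5)(2) - (-1)(0) = -10
λ² - (-3)λ + (-10) = 0
λ = (-3 ± √((-3)² - 4·(-10))) / 2 = (-3 ± √49) / 2
Solving: λ = -5, 2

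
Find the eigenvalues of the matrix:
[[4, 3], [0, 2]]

Characteristic equation: det(A - λI) = 0
λ² - (trace)λ + (det) = 0
trace = 4 + 2 = 6, det = (4)(2) - (3)(0) = 8
λ² - (6)λ + (8) = 0
λ = (6 ± √((6)² - 4·(8))) / 2 = (6 ± √4) / 2
Solving: λ = 2, 4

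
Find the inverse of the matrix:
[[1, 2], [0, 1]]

For [[a,b],[c,d]], inverse = (1/det)·[[d,-b],[-c,a]]
det = (1)(1) - (2)(0) = 1 - 0 = 1
Inverse = [[1, -2], [0, 1]]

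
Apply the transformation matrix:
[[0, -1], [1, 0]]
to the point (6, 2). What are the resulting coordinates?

Matrix multiplication:
[[0, -1], [1, 0]] × [6, 2]ᵀ
= [(0)(6) + (-1)(2), (1)(6) + (0)(2)]ᵀ
= [-2, 6]ᵀ
Result: (-2, 6)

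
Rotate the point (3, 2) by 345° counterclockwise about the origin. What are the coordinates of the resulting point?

Rotation matrix for 345°: [[cos 345°, -sin 345°], [sin 345°, cos 345°]] ≈ [[0.965926, 0.258819], [-0.258819, 0.965926]]
[[0.965926, 0.258819], [-0.258819, 0.965926]] × [3, 2]ᵀ ≈ [3.4154, 1.1554]ᵀ
Result: (3.4154, 1.1554)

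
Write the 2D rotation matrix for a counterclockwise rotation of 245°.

Rotation matrix formula: [[cos θ, -sin θ], [sin θ, cos θ]]
For θ = 245°:
cos(245°) = -0.4226
sin(245°) = -0.9063
Result: [[-0.4226, 0.9063], [-0.9063, -0.4226]]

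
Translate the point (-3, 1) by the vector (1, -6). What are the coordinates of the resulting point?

Translation by (1, -6) (homogeneous matrix [[1, 0, 1], [0, 1, -6], [0, 0, 1]]):
x' = -3 + 1 = -2
y' = 1 + -6 = -5
Result: (-2, -5)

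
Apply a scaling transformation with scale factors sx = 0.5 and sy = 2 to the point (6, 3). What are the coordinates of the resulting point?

Scaling matrix:
[[0.50, 0], [0, 2]]
Result: (6 × 0.5, 3 × 2) = (3, 6)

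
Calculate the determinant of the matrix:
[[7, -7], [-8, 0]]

For a 2×2 matrix [[a, b], [c, d]], det = ad - bc
det = (7)(0) - (-7)(-8) = 0 - 56 = -56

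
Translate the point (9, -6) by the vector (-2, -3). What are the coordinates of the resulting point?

Translation by (-2, -3) (homogeneous matrix [[1, 0, -2], [0, 1, -3], [0, 0, 1]]):
x' = 9 + -2 = 7
y' = -6 + -3 = -9
Result: (7, -9)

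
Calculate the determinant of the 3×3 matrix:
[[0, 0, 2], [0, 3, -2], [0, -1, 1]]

Expansion along first row:
det = 0·det([[3,-2],[-1,1]]) - 0·det([[0,-2],[0,1]]) + 2·det([[0,3],[0,-1]])
    = 0·(3·1 - -2·-1) - 0·(0·1 - -2·0) + 2·(0·-1 - 3·0)
    = 0·1 - 0·0 + 2·0
    = 0 + 0 + 0 = 0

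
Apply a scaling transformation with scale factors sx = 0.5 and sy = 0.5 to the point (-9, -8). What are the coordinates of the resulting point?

Scaling matrix:
[[0.50, 0], [0, 0.50]]
Result: (-9 × 0.5, -8 × 0.5) = (-4.5, -4)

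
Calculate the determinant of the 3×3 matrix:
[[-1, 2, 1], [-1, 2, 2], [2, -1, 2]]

Expansion along first row:
det = -1·det([[2,2],[-1,2]]) - 2·det([[-1,2],[2,2]]) + 1·det([[-1,2],[2,-1]])
    = -1·(2·2 - 2·-1) - 2·(-1·2 - 2·2) + 1·(-1·-1 - 2·2)
    = -1·6 - 2·-6 + 1·-3
    = -6 + 12 + -3 = 3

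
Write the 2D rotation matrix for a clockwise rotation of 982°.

Rotation matrix formula: [[cos θ, -sin θ], [sin θ, cos θ]]
A clockwise rotation by 982° is equivalent to a counterclockwise rotation by -982°.
For θ = -982°:
cos(-982°) = -0.1392
sin(-982°) = 0.9903
Result: [[-0.1392, -0.9903], [0.9903, -0.1392]]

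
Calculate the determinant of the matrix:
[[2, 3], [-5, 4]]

For a 2×2 matrix [[a, b], [c, d]], det = ad - bc
det = (2)(4) - (3)(-5) = 8 - -15 = 23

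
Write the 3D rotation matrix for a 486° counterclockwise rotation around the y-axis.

Rotation matrix for counterclockwise 486° around y-axis:
cos(486°) = -0.5878, sin(486°) = 0.8090
Result: [[-0.5878, 0, 0.8090], [0, 1, 0], [-0.8090, 0, -0.5878]]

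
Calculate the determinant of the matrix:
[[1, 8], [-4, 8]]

For a 2×2 matrix [[a, b], [c, d]], det = ad - bc
det = (1)(8) - (8)(-4) = 8 - -32 = 40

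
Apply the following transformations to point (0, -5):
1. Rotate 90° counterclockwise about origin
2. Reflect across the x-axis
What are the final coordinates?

Step 1: Rotate 90° → (5, 0)
Step 2: Reflect across x-axis → (5, 0)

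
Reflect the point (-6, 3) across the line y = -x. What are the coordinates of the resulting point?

Reflection across line y = -x: (-6, 3) → (-3, 6)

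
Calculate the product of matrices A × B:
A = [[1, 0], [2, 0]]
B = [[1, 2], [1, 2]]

Matrix multiplication:
C[0][0] = 1×1 + 0×1 = 1
C[0][1] = 1×2 + 0×2 = 2
C[1][0] = 2×1 + 0×1 = 2
C[1][1] = 2×2 + 0×2 = 4
Result: [[1, 2], [2, 4]]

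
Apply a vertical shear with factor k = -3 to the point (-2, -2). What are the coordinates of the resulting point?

Shear matrix for vertical shear with factor k = -3:
[[1, 0], [-3, 1]]
Result: (-2, -2) → (-2, 4)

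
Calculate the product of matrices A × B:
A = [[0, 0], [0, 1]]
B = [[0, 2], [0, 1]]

Matrix multiplication:
C[0][0] = 0×0 + 0×0 = 0
C[0][1] = 0×2 + 0×1 = 0
C[1][0] = 0×0 + 1×0 = 0
C[1][1] = 0×2 + 1×1 = 1
Result: [[0, 0], [0, 1]]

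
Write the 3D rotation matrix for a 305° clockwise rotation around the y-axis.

Rotation matrix for clockwise 305° around y-axis:
A clockwise rotation by 305° is a counterclockwise rotation by -305°.
cos(-305°) = 0.5736, sin(-305°) = 0.8192
Result: [[0.5736, 0, 0.8192], [0, 1, 0], [-0.8192, 0, 0.5736]]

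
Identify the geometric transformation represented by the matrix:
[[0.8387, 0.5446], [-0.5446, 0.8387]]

This matrix represents: rotation by 327° counterclockwise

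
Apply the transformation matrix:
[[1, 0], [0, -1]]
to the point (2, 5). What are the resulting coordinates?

Matrix multiplication:
[[1, 0], [0, -1]] × [2, 5]ᵀ
= [(1)(2) + (0)(5), (0)(2) + (-1)(5)]ᵀ
= [2, -5]ᵀ
Result: (2, -5)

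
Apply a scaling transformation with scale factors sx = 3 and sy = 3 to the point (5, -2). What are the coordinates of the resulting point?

Scaling matrix:
[[3, 0], [0, 3]]
Result: (5 × 3, -2 × 3) = (15, -6)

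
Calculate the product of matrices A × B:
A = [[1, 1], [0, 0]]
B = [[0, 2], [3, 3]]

Matrix multiplication:
C[0][0] = 1×0 + 1×3 = 3
C[0][1] = 1×2 + 1×3 = 5
C[1][0] = 0×0 + 0×3 = 0
C[1][1] = 0×2 + 0×3 = 0
Result: [[3, 5], [0, 0]]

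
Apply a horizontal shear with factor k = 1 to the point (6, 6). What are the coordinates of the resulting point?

Shear matrix for horizontal shear with factor k = 1:
[[1, 1], [0, 1]]
Result: (6, 6) → (12, 6)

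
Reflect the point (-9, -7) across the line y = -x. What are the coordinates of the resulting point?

Reflection across line y = -x: (-9, -7) → (7, 9)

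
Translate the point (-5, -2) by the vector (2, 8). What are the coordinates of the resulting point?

Translation by (2, 8) (homogeneous matrix [[1, 0, 2], [0, 1, 8], [0, 0, 1]]):
x' = -5 + 2 = -3
y' = -2 + 8 = 6
Result: (-3, 6)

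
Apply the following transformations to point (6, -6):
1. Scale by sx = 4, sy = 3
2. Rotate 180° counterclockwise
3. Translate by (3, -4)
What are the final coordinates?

Step 1: Scale → (24, -18)
Step 2: Rotate 180° → (-24, 18)
Step 3: Translate → (-21, 14)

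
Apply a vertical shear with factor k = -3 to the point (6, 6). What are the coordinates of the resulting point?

Shear matrix for vertical shear with factor k = -3:
[[1, 0], [-3, 1]]
Result: (6, 6) → (6, -12)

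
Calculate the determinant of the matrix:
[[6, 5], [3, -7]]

For a 2×2 matrix [[a, b], [c, d]], det = ad - bc
det = (6)(-7) - (5)(3) = -42 - 15 = -57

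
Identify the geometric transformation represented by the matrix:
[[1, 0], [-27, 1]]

This matrix represents: vertical shear with factor -27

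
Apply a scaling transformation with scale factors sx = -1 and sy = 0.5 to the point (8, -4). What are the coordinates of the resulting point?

Scaling matrix:
[[-1, 0], [0, 0.50]]
Result: (8 × -1, -4 × 0.5) = (-8, -2)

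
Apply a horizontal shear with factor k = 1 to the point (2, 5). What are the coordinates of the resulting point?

Shear matrix for horizontal shear with factor k = 1:
[[1, 1], [0, 1]]
Result: (2, 5) → (7, 5)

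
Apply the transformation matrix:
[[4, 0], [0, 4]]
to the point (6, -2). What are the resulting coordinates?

Matrix multiplication:
[[4, 0], [0, 4]] × [6, -2]ᵀ
= [(4)(6) + (0)(-2), (0)(6) + (4)(-2)]ᵀ
= [24, -8]ᵀ
Result: (24, -8)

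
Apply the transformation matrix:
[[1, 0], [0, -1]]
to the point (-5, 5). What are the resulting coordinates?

Matrix multiplication:
[[1, 0], [0, -1]] × [-5, 5]ᵀ
= [(1)(-5) + (0)(5), (0)(-5) + (-1)(5)]ᵀ
= [-5, -5]ᵀ
Result: (-5, -5)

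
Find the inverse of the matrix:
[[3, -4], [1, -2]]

For [[a,b],[c,d]], inverse = (1/det)·[[d,-b],[-c,a]]
det = (3)(-2) - (-4)(1) = -6 - -4 = -2
Inverse = (1/-2)·[[-2, 4], [-1, 3]]
= [[1, -2], [1/2, -3/2]]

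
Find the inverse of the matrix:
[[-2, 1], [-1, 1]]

For [[a,b],[c,d]], inverse = (1/det)·[[d,-b],[-c,a]]
det = (-2)(1) - (1)(-1) = -2 - -1 = -1
Inverse = (1/-1)·[[1, -1], [1, -2]]
= [[-1, 1], [-1, 2]]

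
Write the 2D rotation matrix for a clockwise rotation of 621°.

Rotation matrix formula: [[cos θ, -sin θ], [sin θ, cos θ]]
A clockwise rotation by 621° is equivalent to a counterclockwise rotation by -621°.
For θ = -621°:
cos(-621°) = -0.1564
sin(-621°) = 0.9877
Result: [[-0.1564, -0.9877], [0.9877, -0.1564]]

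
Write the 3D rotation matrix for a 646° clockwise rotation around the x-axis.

Rotation matrix for clockwise 646° around x-axis:
A clockwise rotation by 646° is a counterclockwise rotation by -646°.
cos(-646°) = 0.2756, sin(-646°) = 0.9613
Result: [[1, 0, 0], [0, 0.2756, -0.9613], [0, 0.9613, 0.2756]]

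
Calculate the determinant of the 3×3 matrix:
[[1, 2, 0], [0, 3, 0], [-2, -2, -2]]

Expansion along first row:
det = 1·det([[3,0],[-2,-2]]) - 2·det([[0,0],[-2,-2]]) + 0·det([[0,3],[-2,-2]])
    = 1·(3·-2 - 0·-2) - 2·(0·-2 - 0·-2) + 0·(0·-2 - 3·-2)
    = 1·-6 - 2·0 + 0·6
    = -6 + 0 + 0 = -6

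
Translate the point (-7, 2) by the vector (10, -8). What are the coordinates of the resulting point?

Translation by (10, -8) (homogeneous matrix [[1, 0, 10], [0, 1, -8], [0, 0, 1]]):
x' = -7 + 10 = 3
y' = 2 + -8 = -6
Result: (3, -6)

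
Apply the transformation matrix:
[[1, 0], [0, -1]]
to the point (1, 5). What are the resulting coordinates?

Matrix multiplication:
[[1, 0], [0, -1]] × [1, 5]ᵀ
= [(1)(1) + (0)(5), (0)(1) + (-1)(5)]ᵀ
= [1, -5]ᵀ
Result: (1, -5)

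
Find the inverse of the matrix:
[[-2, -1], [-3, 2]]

For [[a,b],[c,d]], inverse = (1/det)·[[d,-b],[-c,a]]
det = (-2)(2) - (-1)(-3) = -4 - 3 = -7
Inverse = (1/-7)·[[2, 1], [3, -2]]
= [[-2/7, -1/7], [-3/7, 2/7]]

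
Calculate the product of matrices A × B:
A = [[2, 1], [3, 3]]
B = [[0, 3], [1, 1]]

Matrix multiplication:
C[0][0] = 2×0 + 1×1 = 1
C[0][1] = 2×3 + 1×1 = 7
C[1][0] = 3×0 + 3×1 = 3
C[1][1] = 3×3 + 3×1 = 12
Result: [[1, 7], [3, 12]]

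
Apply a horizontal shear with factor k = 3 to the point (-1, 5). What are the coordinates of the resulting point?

Shear matrix for horizontal shear with factor k = 3:
[[1, 3], [0, 1]]
Result: (-1, 5) → (14, 5)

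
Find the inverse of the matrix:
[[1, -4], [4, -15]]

For [[a,b],[c,d]], inverse = (1/det)·[[d,-b],[-c,a]]
det = (1)(-15) - (-4)(4) = -15 - -16 = 1
Inverse = [[-15, 4], [-4, 1]]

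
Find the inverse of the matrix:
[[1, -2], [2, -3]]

For [[a,b],[c,d]], inverse = (1/det)·[[d,-b],[-c,a]]
det = (1)(-3) - (-2)(2) = -3 - -4 = 1
Inverse = [[-3, 2], [-2, 1]]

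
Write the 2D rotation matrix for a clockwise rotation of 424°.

Rotation matrix formula: [[cos θ, -sin θ], [sin θ, cos θ]]
A clockwise rotation by 424° is equivalent to a counterclockwise rotation by -424°.
For θ = -424°:
cos(-424°) = 0.4384
sin(-424°) = -0.8988
Result: [[0.4384, 0.8988], [-0.8988, 0.4384]]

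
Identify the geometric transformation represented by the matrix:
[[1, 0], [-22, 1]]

This matrix represents: vertical shear with factor -22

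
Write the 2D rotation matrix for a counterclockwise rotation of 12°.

Rotation matrix formula: [[cos θ, -sin θ], [sin θ, cos θ]]
For θ = 12°:
cos(12°) = 0.9781
sin(12°) = 0.2079
Result: [[0.9781, -0.2079], [0.2079, 0.9781]]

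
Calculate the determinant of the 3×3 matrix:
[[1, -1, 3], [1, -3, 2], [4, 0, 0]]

Expansion along first row:
det = 1·det([[-3,2],[0,0]]) - -1·det([[1,2],[4,0]]) + 3·det([[1,-3],[4,0]])
    = 1·(-3·0 - 2·0) - -1·(1·0 - 2·4) + 3·(1·0 - -3·4)
    = 1·0 - -1·-8 + 3·12
    = 0 + -8 + 36 = 28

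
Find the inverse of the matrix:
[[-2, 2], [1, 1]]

For [[a,b],[c,d]], inverse = (1/det)·[[d,-b],[-c,a]]
det = (-2)(1) - (2)(1) = -2 - 2 = -4
Inverse = (1/-4)·[[1, -2], [-1, -2]]
= [[-1/4, 1/2], [1/4, 1/2]]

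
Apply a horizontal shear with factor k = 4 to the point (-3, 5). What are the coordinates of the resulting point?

Shear matrix for horizontal shear with factor k = 4:
[[1, 4], [0, 1]]
Result: (-3, 5) → (17, 5)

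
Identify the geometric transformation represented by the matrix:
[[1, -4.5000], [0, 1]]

This matrix represents: horizontal shear with factor -4.5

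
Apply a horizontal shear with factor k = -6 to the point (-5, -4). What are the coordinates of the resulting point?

Shear matrix for horizontal shear with factor k = -6:
[[1, -6], [0, 1]]
Result: (-5, -4) → (19, -4)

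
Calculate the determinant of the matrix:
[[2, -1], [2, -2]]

For a 2×2 matrix [[a, b], [c, d]], det = ad - bc
det = (2)(-2) - (-1)(2) = -4 - -2 = -2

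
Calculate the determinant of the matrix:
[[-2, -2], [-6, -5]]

For a 2×2 matrix [[a, b], [c, d]], det = ad - bc
det = (-2)(-5) - (-2)(-6) = 10 - 12 = -2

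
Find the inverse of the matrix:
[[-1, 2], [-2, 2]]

For [[a,b],[c,d]], inverse = (1/det)·[[d,-b],[-c,a]]
det = (-1)(2) - (2)(-2) = -2 - -4 = 2
Inverse = (1/2)·[[2, -2], [2, -1]]
= [[1, -1], [1, -1/2]]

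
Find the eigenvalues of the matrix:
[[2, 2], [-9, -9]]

Characteristic equation: det(A - λI) = 0
λ² - (trace)λ + (det) = 0
trace = 2 + -9 = -7, det = (2)(-9) - (2)(-9) = 0
λ² - (-7)λ + (0) = 0
λ = (-7 ± √((-7)² - 4·(0))) / 2 = (-7 ± √49) / 2
Solving: λ = -7, 0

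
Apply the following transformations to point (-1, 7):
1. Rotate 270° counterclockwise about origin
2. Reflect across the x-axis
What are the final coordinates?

Step 1: Rotate 270° → (7, 1)
Step 2: Reflect across x-axis → (7, -1)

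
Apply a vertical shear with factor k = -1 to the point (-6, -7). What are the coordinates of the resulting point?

Shear matrix for vertical shear with factor k = -1:
[[1, 0], [-1, 1]]
Result: (-6, -7) → (-6, -1)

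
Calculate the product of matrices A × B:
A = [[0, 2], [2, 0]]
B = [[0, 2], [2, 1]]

Matrix multiplication:
C[0][0] = 0×0 + 2×2 = 4
C[0][1] = 0×2 + 2×1 = 2
C[1][0] = 2×0 + 0×2 = 0
C[1][1] = 2×2 + 0×1 = 4
Result: [[4, 2], [0, 4]]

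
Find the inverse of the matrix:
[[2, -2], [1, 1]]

For [[a,b],[c,d]], inverse = (1/det)·[[d,-b],[-c,a]]
det = (2)(1) - (-2)(1) = 2 - -2 = 4
Inverse = (1/4)·[[1, 2], [-1, 2]]
= [[1/4, 1/2], [-1/4, 1/2]]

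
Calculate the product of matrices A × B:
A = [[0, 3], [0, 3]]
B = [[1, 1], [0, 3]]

Matrix multiplication:
C[0][0] = 0×1 + 3×0 = 0
C[0][1] = 0×1 + 3×3 = 9
C[1][0] = 0×1 + 3×0 = 0
C[1][1] = 0×1 + 3×3 = 9
Result: [[0, 9], [0, 9]]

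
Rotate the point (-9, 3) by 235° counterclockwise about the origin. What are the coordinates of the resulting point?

Rotation matrix for 235°: [[cos 235°, -sin 235°], [sin 235°, cos 235°]] ≈ [[-0.573576, 0.819152], [-0.819152, -0.573576]]
[[-0.573576, 0.819152], [-0.819152, -0.573576]] × [-9, 3]ᵀ ≈ [7.6196, 5.6516]ᵀ
Result: (7.6196, 5.6516)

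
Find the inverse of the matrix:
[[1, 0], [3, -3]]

For [[a,b],[c,d]], inverse = (1/det)·[[d,-b],[-c,a]]
det = (1)(-3) - (0)(3) = -3 - 0 = -3
Inverse = (1/-3)·[[-3, 0], [-3, 1]]
= [[1, 0], [1, -1/3]]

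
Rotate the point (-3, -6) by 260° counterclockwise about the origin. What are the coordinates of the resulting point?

Rotation matrix for 260°: [[cos 260°, -sin 260°], [sin 260°, cos 260°]] ≈ [[-0.173648, 0.984808], [-0.984808, -0.173648]]
[[-0.173648, 0.984808], [-0.984808, -0.173648]] × [-3, -6]ᵀ ≈ [-5.3879, 3.9963]ᵀ
Result: (-5.3879, 3.9963)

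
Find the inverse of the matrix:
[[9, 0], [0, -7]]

For [[a,b],[c,d]], inverse = (1/det)·[[d,-b],[-c,a]]
det = (9)(-7) - (0)(0) = -63 - 0 = -63
Inverse = (1/-63)·[[-7, 0], [0, 9]]
= [[1/9, 0], [0, -1/7]]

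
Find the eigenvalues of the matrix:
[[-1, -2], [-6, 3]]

Characteristic equation: det(A - λI) = 0
λ² - (trace)λ + (det) = 0
trace = -1 + 3 = 2, det = (-1)(3) - (-2)(-6) = -15
λ² - (2)λ + (-15) = 0
λ = (2 ± √((2)² - 4·(-15))) / 2 = (2 ± √64) / 2
Solving: λ = -3, 5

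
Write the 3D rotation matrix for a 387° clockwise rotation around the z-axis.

Rotation matrix for clockwise 387° around z-axis:
A clockwise rotation by 387° is a counterclockwise rotation by -387°.
cos(-387°) = 0.8910, sin(-387°) = -0.4540
Result: [[0.8910, 0.4540, 0], [-0.4540, 0.8910, 0], [0, 0, 1]]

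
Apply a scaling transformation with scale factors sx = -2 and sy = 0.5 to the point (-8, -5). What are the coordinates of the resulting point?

Scaling matrix:
[[-2, 0], [0, 0.50]]
Result: (-8 × -2, -5 × 0.5) = (16, -2.5)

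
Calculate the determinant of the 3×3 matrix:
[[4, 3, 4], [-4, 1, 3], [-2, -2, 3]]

Expansion along first row:
det = 4·det([[1,3],[-2,3]]) - 3·det([[-4,3],[-2,3]]) + 4·det([[-4,1],[-2,-2]])
    = 4·(1·3 - 3·-2) - 3·(-4·3 - 3·-2) + 4·(-4·-2 - 1·-2)
    = 4·9 - 3·-6 + 4·10
    = 36 + 18 + 40 = 94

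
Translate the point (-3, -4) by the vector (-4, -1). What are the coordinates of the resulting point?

Translation by (-4, -1) (homogeneous matrix [[1, 0, -4], [0, 1, -1], [0, 0, 1]]):
x' = -3 + -4 = -7
y' = -4 + -1 = -5
Result: (-7, -5)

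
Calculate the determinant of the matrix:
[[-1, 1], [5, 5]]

For a 2×2 matrix [[a, b], [c, d]], det = ad - bc
det = (-1)(5) - (1)(5) = -5 - 5 = -10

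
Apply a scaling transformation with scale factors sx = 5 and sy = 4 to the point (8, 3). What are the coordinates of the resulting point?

Scaling matrix:
[[5, 0], [0, 4]]
Result: (8 × 5, 3 × 4) = (40, 12)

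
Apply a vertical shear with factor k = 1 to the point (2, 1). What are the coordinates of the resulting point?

Shear matrix for vertical shear with factor k = 1:
[[1, 0], [1, 1]]
Result: (2, 1) → (2, 3)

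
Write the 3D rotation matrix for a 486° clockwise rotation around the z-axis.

Rotation matrix for clockwise 486° around z-axis:
A clockwise rotation by 486° is a counterclockwise rotation by -486°.
cos(-486°) = -0.5878, sin(-486°) = -0.8090
Result: [[-0.5878, 0.8090, 0], [-0.8090, -0.5878, 0], [0, 0, 1]]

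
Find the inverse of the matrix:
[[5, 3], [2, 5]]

For [[a,b],[c,d]], inverse = (1/det)·[[d,-b],[-c,a]]
det = (5)(5) - (3)(2) = 25 - 6 = 19
Inverse = (1/19)·[[5, -3], [-2, 5]]
= [[5/19, -3/19], [-2/19, 5/19]]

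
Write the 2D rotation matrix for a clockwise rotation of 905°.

Rotation matrix formula: [[cos θ, -sin θ], [sin θ, cos θ]]
A clockwise rotation by 905° is equivalent to a counterclockwise rotation by -905°.
For θ = -905°:
cos(-905°) = -0.9962
sin(-905°) = 0.0872
Result: [[-0.9962, -0.0872], [0.0872, -0.9962]]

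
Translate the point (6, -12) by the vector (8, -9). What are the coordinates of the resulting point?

Translation by (8, -9) (homogeneous matrix [[1, 0, 8], [0, 1, -9], [0, 0, 1]]):
x' = 6 + 8 = 14
y' = -12 + -9 = -21
Result: (14, -21)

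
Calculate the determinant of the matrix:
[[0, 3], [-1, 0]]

For a 2×2 matrix [[a, b], [c, d]], det = ad - bc
det = (0)(0) - (3)(-1) = 0 - -3 = 3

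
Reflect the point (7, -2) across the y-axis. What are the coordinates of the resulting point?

Reflection across y-axis: (7, -2) → (-7, -2)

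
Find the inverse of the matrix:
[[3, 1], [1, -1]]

For [[a,b],[c,d]], inverse = (1/det)·[[d,-b],[-c,a]]
det = (3)(-1) - (1)(1) = -3 - 1 = -4
Inverse = (1/-4)·[[-1, -1], [-1, 3]]
= [[1/4, 1/4], [1/4, -3/4]]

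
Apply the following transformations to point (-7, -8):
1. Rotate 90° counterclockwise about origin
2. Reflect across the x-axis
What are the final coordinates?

Step 1: Rotate 90° → (8, -7)
Step 2: Reflect across x-axis → (8, 7)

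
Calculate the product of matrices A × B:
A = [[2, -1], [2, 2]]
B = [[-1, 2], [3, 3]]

Matrix multiplication:
C[0][0] = 2×-1 + -1×3 = -5
C[0][1] = 2×2 + -1×3 = 1
C[1][0] = 2×-1 + 2×3 = 4
C[1][1] = 2×2 + 2×3 = 10
Result: [[-5, 1], [4, 10]]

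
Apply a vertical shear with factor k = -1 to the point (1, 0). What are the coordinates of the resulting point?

Shear matrix for vertical shear with factor k = -1:
[[1, 0], [-1, 1]]
Result: (1, 0) → (1, -1)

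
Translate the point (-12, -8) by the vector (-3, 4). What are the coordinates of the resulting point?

Translation by (-3, 4) (homogeneous matrix [[1, 0, -3], [0, 1, 4], [0, 0, 1]]):
x' = -12 + -3 = -15
y' = -8 + 4 = -4
Result: (-15, -4)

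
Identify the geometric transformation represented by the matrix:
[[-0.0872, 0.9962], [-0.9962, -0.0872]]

This matrix represents: rotation by 265° counterclockwise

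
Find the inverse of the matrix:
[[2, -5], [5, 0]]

For [[a,b],[c,d]], inverse = (1/det)·[[d,-b],[-c,a]]
det = (2)(0) - (-5)(5) = 0 - -25 = 25
Inverse = (1/25)·[[0, 5], [-5, 2]]
= [[0, 1/5], [-1/5, 2/25]]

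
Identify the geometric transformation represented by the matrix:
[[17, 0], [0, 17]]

This matrix represents: uniform scaling by factor 17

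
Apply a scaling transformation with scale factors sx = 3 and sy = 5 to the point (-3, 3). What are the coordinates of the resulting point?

Scaling matrix:
[[3, 0], [0, 5]]
Result: (-3 × 3, 3 × 5) = (-9, 15)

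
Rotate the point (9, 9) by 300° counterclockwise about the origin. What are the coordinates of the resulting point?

Rotation matrix for 300°: [[cos 300°, -sin 300°], [sin 300°, cos 300°]] ≈ [[0.500000, 0.866025], [-0.866025, 0.500000]]
[[0.500000, 0.866025], [-0.866025, 0.500000]] × [9, 9]ᵀ ≈ [12.2942, -3.2942]ᵀ
Result: (12.2942, -3.2942)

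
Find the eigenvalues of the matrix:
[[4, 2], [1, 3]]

Characteristic equation: det(A - λI) = 0
λ² - (trace)λ + (det) = 0
trace = 4 + 3 = 7, det = (4)(3) - (2)(1) = 10
λ² - (7)λ + (10) = 0
λ = (7 ± √((7)² - 4·(10))) / 2 = (7 ± √9) / 2
Solving: λ = 2, 5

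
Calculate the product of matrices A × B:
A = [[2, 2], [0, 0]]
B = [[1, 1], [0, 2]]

Matrix multiplication:
C[0][0] = 2×1 + 2×0 = 2
C[0][1] = 2×1 + 2×2 = 6
C[1][0] = 0×1 + 0×0 = 0
C[1][1] = 0×1 + 0×2 = 0
Result: [[2, 6], [0, 0]]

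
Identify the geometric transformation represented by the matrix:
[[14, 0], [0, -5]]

This matrix represents: non-uniform scaling by sx = 14, sy = -5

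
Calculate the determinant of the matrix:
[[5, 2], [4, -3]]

For a 2×2 matrix [[a, b], [c, d]], det = ad - bc
det = (5)(-3) - (2)(4) = -15 - 8 = -23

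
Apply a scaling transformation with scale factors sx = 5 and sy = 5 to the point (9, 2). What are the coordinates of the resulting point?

Scaling matrix:
[[5, 0], [0, 5]]
Result: (9 × 5, 2 × 5) = (45, 10)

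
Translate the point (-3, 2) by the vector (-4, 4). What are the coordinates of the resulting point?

Translation by (-4, 4) (homogeneous matrix [[1, 0, -4], [0, 1, 4], [0, 0, 1]]):
x' = -3 + -4 = -7
y' = 2 + 4 = 6
Result: (-7, 6)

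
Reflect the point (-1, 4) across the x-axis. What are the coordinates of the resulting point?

Reflection across x-axis: (-1, 4) → (-1, -4)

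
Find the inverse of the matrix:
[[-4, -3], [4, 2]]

For [[a,b],[c,d]], inverse = (1/det)·[[d,-b],[-c,a]]
det = (-4)(2) - (-3)(4) = -8 - -12 = 4
Inverse = (1/4)·[[2, 3], [-4, -4]]
= [[1/2, 3/4], [-1, -1]]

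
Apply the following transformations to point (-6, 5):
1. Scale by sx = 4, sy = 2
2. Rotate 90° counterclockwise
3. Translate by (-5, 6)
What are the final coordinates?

Step 1: Scale → (-24, 10)
Step 2: Rotate 90° → (-10, -24)
Step 3: Translate → (-15, -18)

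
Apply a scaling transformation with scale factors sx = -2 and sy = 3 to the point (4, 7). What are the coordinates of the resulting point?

Scaling matrix:
[[-2, 0], [0, 3]]
Result: (4 × -2, 7 × 3) = (-8, 21)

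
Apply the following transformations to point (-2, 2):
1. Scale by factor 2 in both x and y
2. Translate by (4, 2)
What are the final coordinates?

Step 1: Scale (-2, 2) by 2 → (-4, 4)
Step 2: Translate by (4, 2) → (0, 6)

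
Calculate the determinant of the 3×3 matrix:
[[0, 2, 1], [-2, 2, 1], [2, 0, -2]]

Expansion along first row:
det = 0·det([[2,1],[0,-2]]) - 2·det([[-2,1],[2,-2]]) + 1·det([[-2,2],[2,0]])
    = 0·(2·-2 - 1·0) - 2·(-2·-2 - 1·2) + 1·(-2·0 - 2·2)
    = 0·-4 - 2·2 + 1·-4
    = 0 + -4 + -4 = -8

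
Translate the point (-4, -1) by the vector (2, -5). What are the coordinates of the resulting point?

Translation by (2, -5) (homogeneous matrix [[1, 0, 2], [0, 1, -5], [0, 0, 1]]):
x' = -4 + 2 = -2
y' = -1 + -5 = -6
Result: (-2, -6)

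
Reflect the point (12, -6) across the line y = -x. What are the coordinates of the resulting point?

Reflection across line y = -x: (12, -6) → (6, -12)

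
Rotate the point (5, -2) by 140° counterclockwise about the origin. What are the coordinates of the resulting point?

Rotation matrix for 140°: [[cos 140°, -sin 140°], [sin 140°, cos 140°]] ≈ [[-0.766044, -0.642788], [0.642788, -0.766044]]
[[-0.766044, -0.642788], [0.642788, -0.766044]] × [5, -2]ᵀ ≈ [-2.5446, 4.7460]ᵀ
Result: (-2.5446, 4.7460)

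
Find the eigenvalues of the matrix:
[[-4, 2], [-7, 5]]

Characteristic equation: det(A - λI) = 0
λ² - (trace)λ + (det) = 0
trace = -4 + 5 = 1, det = (-4)(5) - (2)(-7) = -6
λ² - (1)λ + (-6) = 0
λ = (1 ± √((1)² - 4·(-6))) / 2 = (1 ± √25) / 2
Solving: λ = -2, 3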